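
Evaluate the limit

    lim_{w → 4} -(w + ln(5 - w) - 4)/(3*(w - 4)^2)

Direct substitution gives 0/0.
Apply L'Hôpital: lim (1 - 1/(5 - w))/(24 - 6*w), still 0/0.
After 2 applications of L'Hôpital's rule the quotient is (-1/(5 - w)^2)/(-6); substituting w = 4 gives 1/6.

1/6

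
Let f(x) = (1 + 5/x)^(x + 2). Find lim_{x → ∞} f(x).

e^(5)

The base → 1 and the exponent → ∞: a 1^∞ form.
Take logarithms: (x + 2)·ln(1 + 5/x). Since ln(1+u) ~ u for small u, this behaves like (x)·(5/x) → 5.
So the limit is e^(5).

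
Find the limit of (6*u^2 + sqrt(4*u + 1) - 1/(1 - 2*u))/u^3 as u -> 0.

-4

Substitution gives 0/0; apply L'Hôpital's rule 3 times.
After differentiating numerator and denominator 3 times the quotient is (24/(4*u + 1)^(5/2) - 48/(2*u - 1)^4)/(6); at u = 0 this is -4.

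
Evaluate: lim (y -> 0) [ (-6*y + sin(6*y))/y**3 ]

Direct substitution gives 0/0.
Apply L'Hôpital: lim (6*cos(6*y) - 6)/(3*y^2), still 0/0.
Apply L'Hôpital: lim (-36*sin(6*y))/(6*y), still 0/0.
After 3 applications of L'Hôpital's rule the quotient is (-216*cos(6*y))/(6); substituting y = 0 gives -36.

-36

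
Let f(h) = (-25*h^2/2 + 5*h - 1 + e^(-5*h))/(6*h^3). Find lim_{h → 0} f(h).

-125/36

Direct substitution gives 0/0.
Apply L'Hôpital: lim (-25*h + 5 - 5*e^(-5*h))/(18*h^2), still 0/0.
Apply L'Hôpital: lim (-25 + 25*e^(-5*h))/(36*h), still 0/0.
After 3 applications of L'Hôpital's rule the quotient is (-125*e^(-5*h))/(36); substituting h = 0 gives -125/36.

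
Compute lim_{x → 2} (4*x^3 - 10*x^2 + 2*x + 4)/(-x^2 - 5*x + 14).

Direct substitution gives 0/0, so factor. Both numerator and denominator have (x - 2) as a factor.
After cancelling, the expression reduces to (4*x^2 - 2*x - 2)/(-x - 7).
Substituting x = 2 gives -10/9.

-10/9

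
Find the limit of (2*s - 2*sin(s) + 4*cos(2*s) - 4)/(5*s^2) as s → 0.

Substitution gives 0/0; apply L'Hôpital's rule 2 times.
After differentiating numerator and denominator 2 times the quotient is (2*sin(s) - 16*cos(2*s))/(10); at s = 0 this is -8/5.

-8/5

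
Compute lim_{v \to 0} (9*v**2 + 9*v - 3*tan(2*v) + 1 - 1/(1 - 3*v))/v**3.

-35

Substitution gives 0/0 (the numerator vanishes to order 3).
Expand each term to order v^3: the coefficient of v^3 in −1/(1 - 3v) is -27 and in -3·tan(2v) is -8.
Lower-order terms cancel with the polynomial part, so the numerator is (-35)·v^3 + o(v^3), and the limit is (-35)/(1) = -35.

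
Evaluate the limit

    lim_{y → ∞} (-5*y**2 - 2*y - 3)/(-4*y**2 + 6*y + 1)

5/4

Numerator and denominator both have degree 2.
Dividing every term by y^2, all lower-order terms vanish and the limit is the ratio of leading coefficients, -5/(-4) = 5/4.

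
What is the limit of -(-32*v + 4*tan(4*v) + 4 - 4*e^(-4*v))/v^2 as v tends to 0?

Substitution gives 0/0 (the numerator vanishes to order 2).
Expand each term to order v^2: the coefficient of v^2 in -4·e^(-4v) is -32 and in 4·tan(4v) is 0.
Lower-order terms cancel with the polynomial part, so the numerator is (-32)·v^2 + o(v^2), and the limit is (-32)/(-1) = 32.

32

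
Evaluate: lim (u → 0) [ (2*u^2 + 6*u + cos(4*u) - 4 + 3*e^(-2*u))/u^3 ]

Substitution gives 0/0; apply L'Hôpital's rule 3 times.
After differentiating numerator and denominator 3 times the quotient is (64*sin(4*u) - 24*e^(-2*u))/(6); at u = 0 this is -4.

-4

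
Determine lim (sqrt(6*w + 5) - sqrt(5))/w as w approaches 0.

Substitution gives 0/0. Multiply numerator and denominator by the conjugate √(5 + 6w) + √5.
The numerator becomes (5 + 6w) − 5 = 6w, so the expression simplifies to 6/(√(5 + 6w) + √5).
Letting w → 0 gives 6/(2√5) = 3*√(5)/5.

3*√(5)/5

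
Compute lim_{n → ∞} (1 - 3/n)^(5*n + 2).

The base → 1 and the exponent → ∞: a 1^∞ form.
Take logarithms: (5n + 2)·ln(1 - 3/n). Since ln(1+u) ~ u for small u, this behaves like (5n)·(-3/n) → -15.
So the limit is e^(-15).

e^(-15)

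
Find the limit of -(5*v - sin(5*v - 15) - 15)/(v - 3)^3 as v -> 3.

-125/6

Direct substitution gives 0/0.
Apply L'Hôpital: lim (5 - 5*cos(5*v - 15))/(-3*(v - 3)^2), still 0/0.
Apply L'Hôpital: lim (25*sin(5*v - 15))/(18 - 6*v), still 0/0.
After 3 applications of L'Hôpital's rule the quotient is (125*cos(5*v - 15))/(-6); substituting v = 3 gives -125/6.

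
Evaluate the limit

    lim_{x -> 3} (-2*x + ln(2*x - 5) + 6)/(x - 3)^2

Direct substitution gives 0/0.
Apply L'Hôpital: lim (-2 + 2/(2*x - 5))/(2*x - 6), still 0/0.
After 2 applications of L'Hôpital's rule the quotient is (-4/(2*x - 5)^2)/(2); substituting x = 3 gives -2.

-2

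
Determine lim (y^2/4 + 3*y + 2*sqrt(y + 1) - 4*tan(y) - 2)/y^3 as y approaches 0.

Substitution gives 0/0; apply L'Hôpital's rule 3 times.
After differentiating numerator and denominator 3 times the quotient is (16/cos(y)^2 - 24/cos(y)^4 + 3/(4*(y + 1)^(5/2)))/(6); at y = 0 this is -29/24.

-29/24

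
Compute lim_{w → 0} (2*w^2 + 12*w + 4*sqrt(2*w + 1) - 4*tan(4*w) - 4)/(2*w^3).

-125/3

Substitution gives 0/0 (the numerator vanishes to order 3).
Expand each term to order w^3: the coefficient of w^3 in -4·tan(4w) is -256/3 and in 4·√(1 + 2w) is 2.
Lower-order terms cancel with the polynomial part, so the numerator is (-250/3)·w^3 + o(w^3), and the limit is (-250/3)/(2) = -125/3.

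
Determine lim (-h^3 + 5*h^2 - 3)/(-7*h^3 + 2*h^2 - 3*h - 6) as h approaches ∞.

1/7

Numerator and denominator both have degree 3.
Dividing every term by h^3, all lower-order terms vanish and the limit is the ratio of leading coefficients, -1/(-7) = 1/7.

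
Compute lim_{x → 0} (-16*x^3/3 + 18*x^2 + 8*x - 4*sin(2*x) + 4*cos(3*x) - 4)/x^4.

Substitution gives 0/0; apply L'Hôpital's rule 4 times.
After differentiating numerator and denominator 4 times the quotient is (-64*sin(2*x) + 324*cos(3*x))/(24); at x = 0 this is 27/2.

27/2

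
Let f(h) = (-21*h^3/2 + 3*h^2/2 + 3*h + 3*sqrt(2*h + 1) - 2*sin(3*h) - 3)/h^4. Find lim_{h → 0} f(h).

-15/8

Substitution gives 0/0; apply L'Hôpital's rule 4 times.
After differentiating numerator and denominator 4 times the quotient is (-162*sin(3*h) - 45/(2*h + 1)^(7/2))/(24); at h = 0 this is -15/8.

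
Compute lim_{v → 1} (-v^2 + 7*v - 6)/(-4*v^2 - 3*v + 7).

-5/11

Direct substitution gives 0/0, so factor. Both numerator and denominator have (v - 1) as a factor.
After cancelling, the expression reduces to (6 - v)/(-4*v - 7).
Substituting v = 1 gives -5/11.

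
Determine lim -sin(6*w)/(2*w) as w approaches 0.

-3

Substitution gives 0/0.
Write it as (6/(-2))·sin(6w)/(6w); since sin(u)/u → 1, the limit is -3.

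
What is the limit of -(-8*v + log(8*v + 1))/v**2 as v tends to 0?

32

Direct substitution gives 0/0.
Apply L'Hôpital: lim (-8 + 8/(8*v + 1))/(-2*v), still 0/0.
After 2 applications of L'Hôpital's rule the quotient is (-64/(8*v + 1)^2)/(-2); substituting v = 0 gives 32.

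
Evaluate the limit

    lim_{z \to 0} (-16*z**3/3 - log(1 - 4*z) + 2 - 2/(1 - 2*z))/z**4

Substitution gives 0/0 (the numerator vanishes to order 4).
Expand each term to order z^4: the coefficient of z^4 in −ln(1 - 4z) is 64 and in -2·1/(1 - 2z) is -32.
Lower-order terms cancel with the polynomial part, so the numerator is (32)·z^4 + o(z^4), and the limit is (32)/(1) = 32.

32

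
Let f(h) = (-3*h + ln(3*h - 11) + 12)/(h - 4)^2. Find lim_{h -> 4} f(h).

Direct substitution gives 0/0.
Apply L'Hôpital: lim (-3 + 3/(3*h - 11))/(2*h - 8), still 0/0.
After 2 applications of L'Hôpital's rule the quotient is (-9/(3*h - 11)^2)/(2); substituting h = 4 gives -9/2.

-9/2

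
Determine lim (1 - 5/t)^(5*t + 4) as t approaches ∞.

e^(-25)

Let L be the limit and take ln: ln L = lim (5t + 4)·ln(1 - 5/t) = lim (5t + 4)·(-5/t + O(1/t²)) = -25.
Hence L = e^(-25).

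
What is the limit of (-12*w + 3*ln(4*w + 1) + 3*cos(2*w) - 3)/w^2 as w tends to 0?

-30

Substitution gives 0/0; apply L'Hôpital's rule 2 times.
After differentiating numerator and denominator 2 times the quotient is (-12*cos(2*w) - 48/(4*w + 1)^2)/(2); at w = 0 this is -30.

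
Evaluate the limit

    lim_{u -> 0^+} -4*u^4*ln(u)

0

This is a 0·(−∞) form. Rewrite as -4·ln(u) / u^(−4) and apply L'Hôpital:
the derivative quotient is -4·(1/u) / (−4·u^(−5)) = (4/4)·u^4 → 0.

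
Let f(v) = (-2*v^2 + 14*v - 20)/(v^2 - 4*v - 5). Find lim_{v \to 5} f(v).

At v = 5 both the top and bottom vanish — a removable singularity. Factoring out (v - 5) from each leaves (4 - 2*v)/(v + 1), which at v = 5 equals -1.

-1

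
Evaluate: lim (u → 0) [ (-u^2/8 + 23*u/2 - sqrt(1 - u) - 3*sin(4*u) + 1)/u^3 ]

513/16

Substitution gives 0/0; apply L'Hôpital's rule 3 times.
After differentiating numerator and denominator 3 times the quotient is (192*cos(4*u) + 3/(8*(1 - u)^(5/2)))/(6); at u = 0 this is 513/16.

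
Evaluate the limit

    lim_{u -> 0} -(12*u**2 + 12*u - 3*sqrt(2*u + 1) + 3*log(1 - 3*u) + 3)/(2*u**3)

Substitution gives 0/0 (the numerator vanishes to order 3).
Expand each term to order u^3: the coefficient of u^3 in 3·ln(1 - 3u) is -27 and in -3·√(1 + 2u) is -3/2.
Lower-order terms cancel with the polynomial part, so the numerator is (-57/2)·u^3 + o(u^3), and the limit is (-57/2)/(-2) = 57/4.

57/4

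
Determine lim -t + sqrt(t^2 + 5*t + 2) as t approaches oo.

This has the form ∞ − ∞. Multiply and divide by the conjugate √(t^2 + 5*t + 2) + t.
That gives (5t + 2) / (√(t^2 + 5*t + 2) + t).
Divide numerator and denominator by t: the limit is 5/(2·1) = 5/2.

5/2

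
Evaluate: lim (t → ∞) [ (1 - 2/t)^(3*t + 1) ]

Write it as [(1 - 2/t)^t]^(3) · (1 - 2/t)^(1). The bracketed term tends to e^(-2) and the second factor to 1, so the limit is e^(-6).

e^(-6)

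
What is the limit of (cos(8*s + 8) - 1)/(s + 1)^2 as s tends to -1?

-32

Direct substitution gives 0/0.
Apply L'Hôpital: lim (-8*sin(8*s + 8))/(2*s + 2), still 0/0.
After 2 applications of L'Hôpital's rule the quotient is (-64*cos(8*s + 8))/(2); substituting s = -1 gives -32.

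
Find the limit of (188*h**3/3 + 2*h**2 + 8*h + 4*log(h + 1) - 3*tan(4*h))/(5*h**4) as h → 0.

-1/5

Substitution gives 0/0 (the numerator vanishes to order 4).
Expand each term to order h^4: the coefficient of h^4 in -3·tan(4h) is 0 and in 4·ln(1 + h) is -1.
Lower-order terms cancel with the polynomial part, so the numerator is (-1)·h^4 + o(h^4), and the limit is (-1)/(5) = -1/5.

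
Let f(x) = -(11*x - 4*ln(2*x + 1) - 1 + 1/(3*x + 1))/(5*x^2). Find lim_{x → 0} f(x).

-17/5

Substitution gives 0/0; apply L'Hôpital's rule 2 times.
After differentiating numerator and denominator 2 times the quotient is (18/(3*x + 1)^3 + 16/(2*x + 1)^2)/(-10); at x = 0 this is -17/5.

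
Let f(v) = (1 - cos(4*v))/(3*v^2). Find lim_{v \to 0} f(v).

Substitution gives 0/0.
Use (1 − cos u)/u² → 1/2 with u = 4v: the limit is 4²/(2·3) = 8/3.

8/3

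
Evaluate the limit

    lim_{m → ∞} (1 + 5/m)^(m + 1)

Let L be the limit and take ln: ln L = lim (m + 1)·ln(1 + 5/m) = lim (m + 1)·(5/m + O(1/m²)) = 5.
Hence L = e^(5).

e^(5)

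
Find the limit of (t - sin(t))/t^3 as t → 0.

1/6

Direct substitution gives 0/0.
Apply L'Hôpital: lim (1 - cos(t))/(3*t^2), still 0/0.
Apply L'Hôpital: lim (sin(t))/(6*t), still 0/0.
After 3 applications of L'Hôpital's rule the quotient is (cos(t))/(6); substituting t = 0 gives 1/6.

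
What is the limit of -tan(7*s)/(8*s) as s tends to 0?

Substitution gives 0/0.
Since tan(u)/u → 1 as u → 0, tan(7s)/(7s) → 1 and the limit is 7/(-8) = -7/8.

-7/8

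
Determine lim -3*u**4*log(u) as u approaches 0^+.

This is a 0·(−∞) form. Rewrite as -3·ln(u) / u^(−4) and apply L'Hôpital:
the derivative quotient is -3·(1/u) / (−4·u^(−5)) = (3/4)·u^4 → 0.

0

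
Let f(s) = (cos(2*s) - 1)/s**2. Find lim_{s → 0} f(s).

-2

Direct substitution gives 0/0.
Apply L'Hôpital: lim (-2*sin(2*s))/(2*s), still 0/0.
After 2 applications of L'Hôpital's rule the quotient is (-4*cos(2*s))/(2); substituting s = 0 gives -2.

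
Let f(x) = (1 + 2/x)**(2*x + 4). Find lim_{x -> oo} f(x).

e^(4)

The base → 1 and the exponent → ∞: a 1^∞ form.
Take logarithms: (2x + 4)·ln(1 + 2/x). Since ln(1+u) ~ u for small u, this behaves like (2x)·(2/x) → 4.
So the limit is e^(4).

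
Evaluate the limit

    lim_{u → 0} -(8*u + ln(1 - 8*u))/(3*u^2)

32/3

Direct substitution gives 0/0.
Apply L'Hôpital: lim (8 - 8/(1 - 8*u))/(-6*u), still 0/0.
After 2 applications of L'Hôpital's rule the quotient is (-64/(1 - 8*u)^2)/(-6); substituting u = 0 gives 32/3.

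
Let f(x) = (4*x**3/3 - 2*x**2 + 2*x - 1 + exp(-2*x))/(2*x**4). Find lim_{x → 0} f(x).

1/3

Direct substitution gives 0/0.
Apply L'Hôpital: lim (4*x^2 - 4*x + 2 - 2*e^(-2*x))/(8*x^3), still 0/0.
Apply L'Hôpital: lim (8*x - 4 + 4*e^(-2*x))/(24*x^2), still 0/0.
Apply L'Hôpital: lim (8 - 8*e^(-2*x))/(48*x), still 0/0.
After 4 applications of L'Hôpital's rule the quotient is (16*e^(-2*x))/(48); substituting x = 0 gives 1/3.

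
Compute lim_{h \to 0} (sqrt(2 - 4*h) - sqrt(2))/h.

-√(2)

Substitution gives 0/0. Multiply numerator and denominator by the conjugate √(2 - 4h) + √2.
The numerator becomes (2 - 4h) − 2 = -4h, so the expression simplifies to -4/(√(2 - 4h) + √2).
Letting h → 0 gives -4/(2√2) = -√(2).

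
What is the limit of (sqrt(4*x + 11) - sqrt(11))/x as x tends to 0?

2*√(11)/11

Substitution gives 0/0. Multiply numerator and denominator by the conjugate √(11 + 4x) + √11.
The numerator becomes (11 + 4x) − 11 = 4x, so the expression simplifies to 4/(√(11 + 4x) + √11).
Letting x → 0 gives 4/(2√11) = 2*√(11)/11.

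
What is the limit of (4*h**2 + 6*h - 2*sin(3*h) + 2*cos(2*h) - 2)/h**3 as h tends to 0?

Substitution gives 0/0 (the numerator vanishes to order 3).
Expand each term to order h^3: the coefficient of h^3 in -2·sin(3h) is 9 and in 2·cos(2h) is 0.
Lower-order terms cancel with the polynomial part, so the numerator is (9)·h^3 + o(h^3), and the limit is (9)/(1) = 9.

9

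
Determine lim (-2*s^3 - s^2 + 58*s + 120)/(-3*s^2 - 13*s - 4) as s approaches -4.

-30/11

Direct substitution gives 0/0, so factor. Both numerator and denominator have (s + 4) as a factor.
After cancelling, the expression reduces to (-2*s^2 + 7*s + 30)/(-3*s - 1).
Substituting s = -4 gives -30/11.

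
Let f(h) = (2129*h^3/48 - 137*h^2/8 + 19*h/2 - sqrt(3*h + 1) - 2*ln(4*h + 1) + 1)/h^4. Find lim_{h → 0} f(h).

16789/128

Substitution gives 0/0; apply L'Hôpital's rule 4 times.
After differentiating numerator and denominator 4 times the quotient is (3072/(4*h + 1)^4 + 1215/(16*(3*h + 1)^(7/2)))/(24); at h = 0 this is 16789/128.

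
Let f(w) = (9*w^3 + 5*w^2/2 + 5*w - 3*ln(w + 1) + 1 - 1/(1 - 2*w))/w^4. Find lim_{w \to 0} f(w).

Substitution gives 0/0 (the numerator vanishes to order 4).
Expand each term to order w^4: the coefficient of w^4 in -3·ln(1 + w) is 3/4 and in −1/(1 - 2w) is -16.
Lower-order terms cancel with the polynomial part, so the numerator is (-61/4)·w^4 + o(w^4), and the limit is (-61/4)/(1) = -61/4.

-61/4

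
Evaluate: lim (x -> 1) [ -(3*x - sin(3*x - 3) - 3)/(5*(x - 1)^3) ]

Direct substitution gives 0/0.
Apply L'Hôpital: lim (3 - 3*cos(3*x - 3))/(-15*(x - 1)^2), still 0/0.
Apply L'Hôpital: lim (9*sin(3*x - 3))/(30 - 30*x), still 0/0.
After 3 applications of L'Hôpital's rule the quotient is (27*cos(3*x - 3))/(-30); substituting x = 1 gives -9/10.

-9/10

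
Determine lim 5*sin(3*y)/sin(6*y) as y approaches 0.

Substitution gives 0/0.
Divide numerator and denominator by y: sin(3y)/y → 3 and sin(6y)/y → 6, so the limit is 5·3/6 = 5/2.

5/2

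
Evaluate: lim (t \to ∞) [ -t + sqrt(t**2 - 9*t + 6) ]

-9/2

This has the form ∞ − ∞. Multiply and divide by the conjugate √(t^2 - 9*t + 6) + t.
That gives (-9t + 6) / (√(t^2 - 9*t + 6) + t).
Divide numerator and denominator by t: the limit is -9/(2·1) = -9/2.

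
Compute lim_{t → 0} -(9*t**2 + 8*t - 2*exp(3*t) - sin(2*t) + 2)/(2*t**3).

Substitution gives 0/0; apply L'Hôpital's rule 3 times.
After differentiating numerator and denominator 3 times the quotient is (-54*e^(3*t) + 8*cos(2*t))/(-12); at t = 0 this is 23/6.

23/6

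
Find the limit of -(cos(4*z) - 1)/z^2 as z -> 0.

Direct substitution gives 0/0.
Apply L'Hôpital: lim (-4*sin(4*z))/(-2*z), still 0/0.
After 2 applications of L'Hôpital's rule the quotient is (-16*cos(4*z))/(-2); substituting z = 0 gives 8.

8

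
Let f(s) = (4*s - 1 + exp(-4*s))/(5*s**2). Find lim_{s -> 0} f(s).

8/5

Direct substitution gives 0/0.
Apply L'Hôpital: lim (4 - 4*e^(-4*s))/(10*s), still 0/0.
After 2 applications of L'Hôpital's rule the quotient is (16*e^(-4*s))/(10); substituting s = 0 gives 8/5.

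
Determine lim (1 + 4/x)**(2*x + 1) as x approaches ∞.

e^(8)

Write it as [(1 + 4/x)^x]^(2) · (1 + 4/x)^(1). The bracketed term tends to e^(4) and the second factor to 1, so the limit is e^(8).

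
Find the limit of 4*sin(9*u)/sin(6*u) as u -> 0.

Substitution gives 0/0.
Divide numerator and denominator by u: sin(9u)/u → 9 and sin(6u)/u → 6, so the limit is 4·9/6 = 6.

6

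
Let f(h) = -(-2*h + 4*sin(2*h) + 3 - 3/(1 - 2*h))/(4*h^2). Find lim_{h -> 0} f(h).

Substitution gives 0/0 (the numerator vanishes to order 2).
Expand each term to order h^2: the coefficient of h^2 in 4·sin(2h) is 0 and in -3·1/(1 - 2h) is -12.
Lower-order terms cancel with the polynomial part, so the numerator is (-12)·h^2 + o(h^2), and the limit is (-12)/(-4) = 3.

3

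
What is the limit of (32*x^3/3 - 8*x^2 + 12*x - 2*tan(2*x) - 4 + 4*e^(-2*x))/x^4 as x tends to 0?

8/3

Substitution gives 0/0 (the numerator vanishes to order 4).
Expand each term to order x^4: the coefficient of x^4 in -2·tan(2x) is 0 and in 4·e^(-2x) is 8/3.
Lower-order terms cancel with the polynomial part, so the numerator is (8/3)·x^4 + o(x^4), and the limit is (8/3)/(1) = 8/3.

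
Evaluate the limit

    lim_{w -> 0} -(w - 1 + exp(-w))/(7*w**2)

-1/14

Direct substitution gives 0/0.
Apply L'Hôpital: lim (1 - e^(-w))/(-14*w), still 0/0.
After 2 applications of L'Hôpital's rule the quotient is (e^(-w))/(-14); substituting w = 0 gives -1/14.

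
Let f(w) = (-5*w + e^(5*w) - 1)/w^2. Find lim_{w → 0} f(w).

Direct substitution gives 0/0.
Apply L'Hôpital: lim (5*e^(5*w) - 5)/(2*w), still 0/0.
After 2 applications of L'Hôpital's rule the quotient is (25*e^(5*w))/(2); substituting w = 0 gives 25/2.

25/2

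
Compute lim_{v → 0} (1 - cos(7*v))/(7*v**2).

7/2

Substitution gives 0/0.
Use (1 − cos u)/u² → 1/2 with u = 7v: the limit is 7²/(2·7) = 7/2.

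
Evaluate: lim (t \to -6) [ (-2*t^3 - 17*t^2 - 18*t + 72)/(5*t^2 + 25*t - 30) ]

At t = -6 both the top and bottom vanish — a removable singularity. Factoring out (t + 6) from each leaves (-2*t^2 - 5*t + 12)/(5*t - 5), which at t = -6 equals 6/7.

6/7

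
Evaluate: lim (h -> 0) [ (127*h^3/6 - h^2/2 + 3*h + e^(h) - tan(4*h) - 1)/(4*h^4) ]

Substitution gives 0/0 (the numerator vanishes to order 4).
Expand each term to order h^4: the coefficient of h^4 in −tan(4h) is 0 and in e^(h) is 1/24.
Lower-order terms cancel with the polynomial part, so the numerator is (1/24)·h^4 + o(h^4), and the limit is (1/24)/(4) = 1/96.

1/96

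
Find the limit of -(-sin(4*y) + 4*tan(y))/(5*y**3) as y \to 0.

Substitution gives 0/0 (the numerator vanishes to order 3).
Expand each term to order y^3: the coefficient of y^3 in −sin(4y) is 32/3 and in 4·tan(y) is 4/3.
Lower-order terms cancel with the polynomial part, so the numerator is (12)·y^3 + o(y^3), and the limit is (12)/(-5) = -12/5.

-12/5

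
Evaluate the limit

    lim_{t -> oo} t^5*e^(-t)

Write as t^5/e^{1t}, an ∞/∞ form.
Exponential growth dominates any polynomial, so repeated L'Hôpital (or the standard result) gives 0.

0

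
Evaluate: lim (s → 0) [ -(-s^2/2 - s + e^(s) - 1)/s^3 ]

-1/6

Direct substitution gives 0/0.
Apply L'Hôpital: lim (-s + e^(s) - 1)/(-3*s^2), still 0/0.
Apply L'Hôpital: lim (e^(s) - 1)/(-6*s), still 0/0.
After 3 applications of L'Hôpital's rule the quotient is (e^(s))/(-6); substituting s = 0 gives -1/6.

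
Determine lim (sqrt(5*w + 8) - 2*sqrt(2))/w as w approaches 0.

Substitution gives 0/0. Multiply numerator and denominator by the conjugate √(8 + 5w) + √8.
The numerator becomes (8 + 5w) − 8 = 5w, so the expression simplifies to 5/(√(8 + 5w) + √8).
Letting w → 0 gives 5/(2√8) = 5*√(2)/8.

5*√(2)/8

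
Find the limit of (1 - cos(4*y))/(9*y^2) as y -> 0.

8/9

Substitution gives 0/0.
Use (1 − cos u)/u² → 1/2 with u = 4y: the limit is 4²/(2·9) = 8/9.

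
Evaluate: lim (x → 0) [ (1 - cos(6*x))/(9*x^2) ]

Substitution gives 0/0.
Use (1 − cos u)/u² → 1/2 with u = 6x: the limit is 6²/(2·9) = 2.

2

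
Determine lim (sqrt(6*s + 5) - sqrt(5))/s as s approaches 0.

3*√(5)/5

A 0/0 form; rationalise with √(5 + 6s) + √5. This collapses the numerator to 6s, leaving 6/(√(5 + 6s) + √5) → 6/(2√5) = 3*√(5)/5.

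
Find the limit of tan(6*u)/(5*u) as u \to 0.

Substitution gives 0/0.
Since tan(θ)/θ → 1 as θ → 0, tan(6u)/(6u) → 1 and the limit is 6/5.

6/5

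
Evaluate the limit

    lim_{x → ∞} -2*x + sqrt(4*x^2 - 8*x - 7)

An ∞ − ∞ form. Rationalising with the conjugate, the difference becomes (-8x - 7) / (√(4*x^2 - 8*x - 7) + 2x).
For large x the denominator behaves like 2·2x, so the quotient tends to -8/4 = -2.

-2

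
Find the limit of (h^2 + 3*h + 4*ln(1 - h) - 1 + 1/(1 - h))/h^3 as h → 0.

-1/3

Substitution gives 0/0; apply L'Hôpital's rule 3 times.
After differentiating numerator and denominator 3 times the quotient is (2*(4*h - 1)/(h - 1)^4)/(6); at h = 0 this is -1/3.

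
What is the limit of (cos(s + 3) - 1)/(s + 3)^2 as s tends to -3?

-1/2

Direct substitution gives 0/0.
Apply L'Hôpital: lim (-sin(s + 3))/(2*s + 6), still 0/0.
After 2 applications of L'Hôpital's rule the quotient is (-cos(s + 3))/(2); substituting s = -3 gives -1/2.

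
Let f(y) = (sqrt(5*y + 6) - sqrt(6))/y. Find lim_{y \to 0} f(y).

5*√(6)/12

A 0/0 form; rationalise with √(6 + 5y) + √6. This collapses the numerator to 5y, leaving 5/(√(6 + 5y) + √6) → 5/(2√6) = 5*√(6)/12.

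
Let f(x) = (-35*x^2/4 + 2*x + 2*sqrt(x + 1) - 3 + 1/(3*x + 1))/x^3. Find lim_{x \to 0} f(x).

-215/8

Substitution gives 0/0 (the numerator vanishes to order 3).
Expand each term to order x^3: the coefficient of x^3 in 2·√(1 + x) is 1/8 and in 1/(1 + 3x) is -27.
Lower-order terms cancel with the polynomial part, so the numerator is (-215/8)·x^3 + o(x^3), and the limit is (-215/8)/(1) = -215/8.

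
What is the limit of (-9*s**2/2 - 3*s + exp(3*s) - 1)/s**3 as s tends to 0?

9/2

Direct substitution gives 0/0.
Apply L'Hôpital: lim (-9*s + 3*e^(3*s) - 3)/(3*s^2), still 0/0.
Apply L'Hôpital: lim (9*e^(3*s) - 9)/(6*s), still 0/0.
After 3 applications of L'Hôpital's rule the quotient is (27*e^(3*s))/(6); substituting s = 0 gives 9/2.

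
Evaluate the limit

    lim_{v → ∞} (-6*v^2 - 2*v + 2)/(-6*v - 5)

The numerator has higher degree (2 > 1); the quotient behaves like (-6/(-6))·v^1 for large |v|.
As v → +∞ this diverges to ∞.

∞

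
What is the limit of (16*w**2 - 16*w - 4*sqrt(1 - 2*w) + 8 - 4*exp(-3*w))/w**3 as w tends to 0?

20

Substitution gives 0/0 (the numerator vanishes to order 3).
Expand each term to order w^3: the coefficient of w^3 in -4·e^(-3w) is 18 and in -4·√(1 - 2w) is 2.
Lower-order terms cancel with the polynomial part, so the numerator is (20)·w^3 + o(w^3), and the limit is (20)/(1) = 20.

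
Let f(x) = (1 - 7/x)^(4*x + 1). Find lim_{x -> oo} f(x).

The base → 1 and the exponent → ∞: a 1^∞ form.
Take logarithms: (4x + 1)·ln(1 - 7/x). Since ln(1+u) ~ u for small u, this behaves like (4x)·(-7/x) → -28.
So the limit is e^(-28).

e^(-28)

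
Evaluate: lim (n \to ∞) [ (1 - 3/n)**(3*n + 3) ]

Write it as [(1 - 3/n)^n]^(3) · (1 - 3/n)^(3). The bracketed term tends to e^(-3) and the second factor to 1, so the limit is e^(-9).

e^(-9)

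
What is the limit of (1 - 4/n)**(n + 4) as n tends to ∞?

Let L be the limit and take ln: ln L = lim (n + 4)·ln(1 - 4/n) = lim (n + 4)·(-4/n + O(1/n²)) = -4.
Hence L = e^(-4).

e^(-4)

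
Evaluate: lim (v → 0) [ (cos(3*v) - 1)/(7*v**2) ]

-9/14

Direct substitution gives 0/0.
Apply L'Hôpital: lim (-3*sin(3*v))/(14*v), still 0/0.
After 2 applications of L'Hôpital's rule the quotient is (-9*cos(3*v))/(14); substituting v = 0 gives -9/14.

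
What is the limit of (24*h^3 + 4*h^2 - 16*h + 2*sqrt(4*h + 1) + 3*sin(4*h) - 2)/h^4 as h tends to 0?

-20

Substitution gives 0/0 (the numerator vanishes to order 4).
Expand each term to order h^4: the coefficient of h^4 in 2·√(1 + 4h) is -20 and in 3·sin(4h) is 0.
Lower-order terms cancel with the polynomial part, so the numerator is (-20)·h^4 + o(h^4), and the limit is (-20)/(1) = -20.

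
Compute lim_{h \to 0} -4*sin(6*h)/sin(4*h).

-6

Substitution gives 0/0.
Divide numerator and denominator by h: sin(6h)/h → 6 and sin(4h)/h → 4, so the limit is -4·6/4 = -6.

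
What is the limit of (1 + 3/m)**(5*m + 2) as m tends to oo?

e^(15)

The base → 1 and the exponent → ∞: a 1^∞ form.
Take logarithms: (5m + 2)·ln(1 + 3/m). Since ln(1+u) ~ u for small u, this behaves like (5m)·(3/m) → 15.
So the limit is e^(15).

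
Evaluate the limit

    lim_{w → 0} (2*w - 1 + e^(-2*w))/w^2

Direct substitution gives 0/0.
Apply L'Hôpital: lim (2 - 2*e^(-2*w))/(2*w), still 0/0.
After 2 applications of L'Hôpital's rule the quotient is (4*e^(-2*w))/(2); substituting w = 0 gives 2.

2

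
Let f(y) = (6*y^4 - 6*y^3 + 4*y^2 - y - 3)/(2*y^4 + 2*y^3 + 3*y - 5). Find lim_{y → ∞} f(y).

Numerator and denominator both have degree 4.
Dividing every term by y^4, all lower-order terms vanish and the limit is the ratio of leading coefficients, 6/(2) = 3.

3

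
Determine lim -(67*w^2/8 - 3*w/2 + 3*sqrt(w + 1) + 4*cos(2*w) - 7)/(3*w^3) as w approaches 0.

-1/16

Substitution gives 0/0; apply L'Hôpital's rule 3 times.
After differentiating numerator and denominator 3 times the quotient is (32*sin(2*w) + 9/(8*(w + 1)^(5/2)))/(-18); at w = 0 this is -1/16.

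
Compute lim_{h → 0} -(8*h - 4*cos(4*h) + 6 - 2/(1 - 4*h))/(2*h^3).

Substitution gives 0/0; apply L'Hôpital's rule 3 times.
After differentiating numerator and denominator 3 times the quotient is (-256*sin(4*h) - 768/(4*h - 1)^4)/(-12); at h = 0 this is 64.

64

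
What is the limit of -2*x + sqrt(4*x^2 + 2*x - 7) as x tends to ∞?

An ∞ − ∞ form. Rationalising with the conjugate, the difference becomes (2x - 7) / (√(4*x^2 + 2*x - 7) + 2x).
For large x the denominator behaves like 2·2x, so the quotient tends to 2/4 = 1/2.

1/2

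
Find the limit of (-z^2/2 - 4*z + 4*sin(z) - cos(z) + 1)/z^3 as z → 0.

Substitution gives 0/0; apply L'Hôpital's rule 3 times.
After differentiating numerator and denominator 3 times the quotient is (-sin(z) - 4*cos(z))/(6); at z = 0 this is -2/3.

-2/3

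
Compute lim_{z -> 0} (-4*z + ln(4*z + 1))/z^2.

Direct substitution gives 0/0.
Apply L'Hôpital: lim (-4 + 4/(4*z + 1))/(2*z), still 0/0.
After 2 applications of L'Hôpital's rule the quotient is (-16/(4*z + 1)^2)/(2); substituting z = 0 gives -8.

-8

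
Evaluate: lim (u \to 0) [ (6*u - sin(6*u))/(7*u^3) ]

Direct substitution gives 0/0.
Apply L'Hôpital: lim (6 - 6*cos(6*u))/(21*u^2), still 0/0.
Apply L'Hôpital: lim (36*sin(6*u))/(42*u), still 0/0.
After 3 applications of L'Hôpital's rule the quotient is (216*cos(6*u))/(42); substituting u = 0 gives 36/7.

36/7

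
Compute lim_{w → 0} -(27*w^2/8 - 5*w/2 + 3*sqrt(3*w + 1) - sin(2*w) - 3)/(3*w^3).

-307/144

Substitution gives 0/0; apply L'Hôpital's rule 3 times.
After differentiating numerator and denominator 3 times the quotient is (8*cos(2*w) + 243/(8*(3*w + 1)^(5/2)))/(-18); at w = 0 this is -307/144.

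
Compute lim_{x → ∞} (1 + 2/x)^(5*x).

The base → 1 and the exponent → ∞: a 1^∞ form.
Take logarithms: (5x)·ln(1 + 2/x). Since ln(1+u) ~ u for small u, this behaves like (5x)·(2/x) → 10.
So the limit is e^(10).

e^(10)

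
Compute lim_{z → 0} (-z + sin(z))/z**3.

-1/6

Direct substitution gives 0/0.
Apply L'Hôpital: lim (cos(z) - 1)/(3*z^2), still 0/0.
Apply L'Hôpital: lim (-sin(z))/(6*z), still 0/0.
After 3 applications of L'Hôpital's rule the quotient is (-cos(z))/(6); substituting z = 0 gives -1/6.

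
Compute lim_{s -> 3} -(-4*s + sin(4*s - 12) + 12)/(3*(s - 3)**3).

32/9

Direct substitution gives 0/0.
Apply L'Hôpital: lim (4*cos(4*s - 12) - 4)/(-9*(s - 3)^2), still 0/0.
Apply L'Hôpital: lim (-16*sin(4*s - 12))/(54 - 18*s), still 0/0.
After 3 applications of L'Hôpital's rule the quotient is (-64*cos(4*s - 12))/(-18); substituting s = 3 gives 32/9.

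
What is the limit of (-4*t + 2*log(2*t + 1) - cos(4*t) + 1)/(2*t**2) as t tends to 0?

2

Substitution gives 0/0 (the numerator vanishes to order 2).
Expand each term to order t^2: the coefficient of t^2 in 2·ln(1 + 2t) is -4 and in −cos(4t) is 8.
Lower-order terms cancel with the polynomial part, so the numerator is (4)·t^2 + o(t^2), and the limit is (4)/(2) = 2.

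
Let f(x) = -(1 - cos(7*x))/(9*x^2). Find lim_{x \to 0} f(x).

-49/18

Substitution gives 0/0.
Use (1 − cos u)/u² → 1/2 with u = 7x: the limit is 7²/(2·(-9)) = -49/18.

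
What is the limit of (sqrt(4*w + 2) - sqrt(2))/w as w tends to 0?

√(2)

A 0/0 form; rationalise with √(2 + 4w) + √2. This collapses the numerator to 4w, leaving 4/(√(2 + 4w) + √2) → 4/(2√2) = √(2).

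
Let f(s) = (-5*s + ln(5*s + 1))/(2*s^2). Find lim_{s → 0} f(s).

Direct substitution gives 0/0.
Apply L'Hôpital: lim (-5 + 5/(5*s + 1))/(4*s), still 0/0.
After 2 applications of L'Hôpital's rule the quotient is (-25/(5*s + 1)^2)/(4); substituting s = 0 gives -25/4.

-25/4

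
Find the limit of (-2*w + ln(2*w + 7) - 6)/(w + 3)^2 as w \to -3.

-2

Direct substitution gives 0/0.
Apply L'Hôpital: lim (-2 + 2/(2*w + 7))/(2*w + 6), still 0/0.
After 2 applications of L'Hôpital's rule the quotient is (-4/(2*w + 7)^2)/(2); substituting w = -3 gives -2.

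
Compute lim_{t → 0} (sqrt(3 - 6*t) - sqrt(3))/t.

-√(3)

Substitution gives 0/0. Multiply numerator and denominator by the conjugate √(3 - 6t) + √3.
The numerator becomes (3 - 6t) − 3 = -6t, so the expression simplifies to -6/(√(3 - 6t) + √3).
Letting t → 0 gives -6/(2√3) = -√(3).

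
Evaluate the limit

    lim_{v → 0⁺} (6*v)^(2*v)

Base → 0⁺ and exponent → 0⁺: a 0^0 form.
Take logs: 2v·ln(6v). This is 0·(−∞); rewriting as ln(6v)/(1/(2v)) and applying L'Hôpital gives 0.
Hence the limit is e^0 = 1.

1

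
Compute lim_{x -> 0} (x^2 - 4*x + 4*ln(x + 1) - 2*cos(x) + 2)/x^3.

Substitution gives 0/0; apply L'Hôpital's rule 3 times.
After differentiating numerator and denominator 3 times the quotient is (-2*sin(x) + 8/(x + 1)^3)/(6); at x = 0 this is 4/3.

4/3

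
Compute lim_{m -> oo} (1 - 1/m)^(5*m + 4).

Let L be the limit and take ln: ln L = lim (5m + 4)·ln(1 - 1/m) = lim (5m + 4)·(-1/m + O(1/m²)) = -5.
Hence L = e^(-5).

e^(-5)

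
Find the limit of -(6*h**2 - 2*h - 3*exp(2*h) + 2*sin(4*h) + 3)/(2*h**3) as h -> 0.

38/3

Substitution gives 0/0 (the numerator vanishes to order 3).
Expand each term to order h^3: the coefficient of h^3 in -3·e^(2h) is -4 and in 2·sin(4h) is -64/3.
Lower-order terms cancel with the polynomial part, so the numerator is (-76/3)·h^3 + o(h^3), and the limit is (-76/3)/(-2) = 38/3.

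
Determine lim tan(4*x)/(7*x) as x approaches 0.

Substitution gives 0/0.
Since tan(u)/u → 1 as u → 0, tan(4x)/(4x) → 1 and the limit is 4/7.

4/7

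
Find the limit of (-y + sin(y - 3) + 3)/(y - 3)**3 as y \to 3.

-1/6

Direct substitution gives 0/0.
Apply L'Hôpital: lim (cos(y - 3) - 1)/(3*(y - 3)^2), still 0/0.
Apply L'Hôpital: lim (-sin(y - 3))/(6*y - 18), still 0/0.
After 3 applications of L'Hôpital's rule the quotient is (-cos(y - 3))/(6); substituting y = 3 gives -1/6.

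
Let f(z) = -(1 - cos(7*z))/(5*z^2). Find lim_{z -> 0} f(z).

-49/10

Substitution gives 0/0.
Use (1 − cos u)/u² → 1/2 with u = 7z: the limit is 7²/(2·(-5)) = -49/10.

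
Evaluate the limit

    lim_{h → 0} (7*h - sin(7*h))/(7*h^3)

Direct substitution gives 0/0.
Apply L'Hôpital: lim (7 - 7*cos(7*h))/(21*h^2), still 0/0.
Apply L'Hôpital: lim (49*sin(7*h))/(42*h), still 0/0.
After 3 applications of L'Hôpital's rule the quotient is (343*cos(7*h))/(42); substituting h = 0 gives 49/6.

49/6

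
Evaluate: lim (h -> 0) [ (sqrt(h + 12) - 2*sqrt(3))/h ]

A 0/0 form; rationalise with √(12 + h) + √12. This collapses the numerator to h, leaving 1/(√(12 + h) + √12) → 1/(2√12) = √(3)/12.

√(3)/12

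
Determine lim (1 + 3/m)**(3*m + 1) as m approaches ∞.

e^(9)

The base → 1 and the exponent → ∞: a 1^∞ form.
Take logarithms: (3m + 1)·ln(1 + 3/m). Since ln(1+u) ~ u for small u, this behaves like (3m)·(3/m) → 9.
So the limit is e^(9).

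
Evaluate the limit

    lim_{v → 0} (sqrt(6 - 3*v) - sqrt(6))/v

Substitution gives 0/0. Multiply numerator and denominator by the conjugate √(6 - 3v) + √6.
The numerator becomes (6 - 3v) − 6 = -3v, so the expression simplifies to -3/(√(6 - 3v) + √6).
Letting v → 0 gives -3/(2√6) = -√(6)/4.

-√(6)/4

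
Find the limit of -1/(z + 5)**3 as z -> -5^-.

∞

As z → -5⁻, (z + 5) → 0⁻, so (z + 5)^3 → 0⁻ and -1/(z + 5)^3 → ∞.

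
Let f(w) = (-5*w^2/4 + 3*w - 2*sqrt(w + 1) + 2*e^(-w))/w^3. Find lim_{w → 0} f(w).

Substitution gives 0/0; apply L'Hôpital's rule 3 times.
After differentiating numerator and denominator 3 times the quotient is (-2*e^(-w) - 3/(4*(w + 1)^(5/2)))/(6); at w = 0 this is -11/24.

-11/24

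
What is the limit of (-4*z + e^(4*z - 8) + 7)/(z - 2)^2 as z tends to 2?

8

Direct substitution gives 0/0.
Apply L'Hôpital: lim (4*e^(4*z - 8) - 4)/(2*z - 4), still 0/0.
After 2 applications of L'Hôpital's rule the quotient is (16*e^(4*z - 8))/(2); substituting z = 2 gives 8.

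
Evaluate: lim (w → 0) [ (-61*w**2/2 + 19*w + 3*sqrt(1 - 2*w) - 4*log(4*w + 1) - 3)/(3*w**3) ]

Substitution gives 0/0 (the numerator vanishes to order 3).
Expand each term to order w^3: the coefficient of w^3 in -4·ln(1 + 4w) is -256/3 and in 3·√(1 - 2w) is -3/2.
Lower-order terms cancel with the polynomial part, so the numerator is (-521/6)·w^3 + o(w^3), and the limit is (-521/6)/(3) = -521/18.

-521/18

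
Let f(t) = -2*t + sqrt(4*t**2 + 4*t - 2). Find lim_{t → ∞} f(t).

1

An ∞ − ∞ form. Rationalising with the conjugate, the difference becomes (4t - 2) / (√(4*t^2 + 4*t - 2) + 2t).
For large t the denominator behaves like 2·2t, so the quotient tends to 4/4 = 1.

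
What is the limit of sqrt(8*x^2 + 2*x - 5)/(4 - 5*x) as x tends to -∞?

2*√(2)/5

For large |x|, √(8*x^2 + 2*x - 5) ≈ √8·|x| and the denominator ≈ -5x.
Since x → −∞, |x| = −x, giving −√8/(-5) = 2*√(2)/5.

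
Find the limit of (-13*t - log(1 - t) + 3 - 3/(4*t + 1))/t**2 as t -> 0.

-95/2

Substitution gives 0/0 (the numerator vanishes to order 2).
Expand each term to order t^2: the coefficient of t^2 in −ln(1 - t) is 1/2 and in -3·1/(1 + 4t) is -48.
Lower-order terms cancel with the polynomial part, so the numerator is (-95/2)·t^2 + o(t^2), and the limit is (-95/2)/(1) = -95/2.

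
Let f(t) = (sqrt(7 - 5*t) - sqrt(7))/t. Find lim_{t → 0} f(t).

-5*√(7)/14

A 0/0 form; rationalise with √(7 - 5t) + √7. This collapses the numerator to -5t, leaving -5/(√(7 - 5t) + √7) → -5/(2√7) = -5*√(7)/14.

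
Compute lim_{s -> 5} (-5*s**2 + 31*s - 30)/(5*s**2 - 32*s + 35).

Direct substitution gives 0/0, so factor. Both numerator and denominator have (s - 5) as a factor.
After cancelling, the expression reduces to (6 - 5*s)/(5*s - 7).
Substituting s = 5 gives -19/18.

-19/18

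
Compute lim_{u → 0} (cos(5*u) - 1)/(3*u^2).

-25/6

Direct substitution gives 0/0.
Apply L'Hôpital: lim (-5*sin(5*u))/(6*u), still 0/0.
After 2 applications of L'Hôpital's rule the quotient is (-25*cos(5*u))/(6); substituting u = 0 gives -25/6.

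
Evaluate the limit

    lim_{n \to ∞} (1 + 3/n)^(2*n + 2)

e^(6)

The base → 1 and the exponent → ∞: a 1^∞ form.
Take logarithms: (2n + 2)·ln(1 + 3/n). Since ln(1+u) ~ u for small u, this behaves like (2n)·(3/n) → 6.
So the limit is e^(6).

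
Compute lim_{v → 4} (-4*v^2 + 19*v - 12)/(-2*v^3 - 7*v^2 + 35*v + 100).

1/9

At v = 4 both the top and bottom vanish — a removable singularity. Factoring out (v - 4) from each leaves (3 - 4*v)/(-2*v^2 - 15*v - 25), which at v = 4 equals 1/9.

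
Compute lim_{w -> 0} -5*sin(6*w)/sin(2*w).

Substitution gives 0/0.
Divide numerator and denominator by w: sin(6w)/w → 6 and sin(2w)/w → 2, so the limit is -5·6/2 = -15.

-15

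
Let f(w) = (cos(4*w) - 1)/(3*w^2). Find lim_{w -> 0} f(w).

Direct substitution gives 0/0.
Apply L'Hôpital: lim (-4*sin(4*w))/(6*w), still 0/0.
After 2 applications of L'Hôpital's rule the quotient is (-16*cos(4*w))/(6); substituting w = 0 gives -8/3.

-8/3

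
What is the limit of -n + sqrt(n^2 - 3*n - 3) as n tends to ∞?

An ∞ − ∞ form. Rationalising with the conjugate, the difference becomes (-3n - 3) / (√(n^2 - 3*n - 3) + n).
For large n the denominator behaves like 2·n, so the quotient tends to -3/2 = -3/2.

-3/2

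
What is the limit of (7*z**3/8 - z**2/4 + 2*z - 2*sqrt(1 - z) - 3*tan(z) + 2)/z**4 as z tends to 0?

5/64

Substitution gives 0/0; apply L'Hôpital's rule 4 times.
After differentiating numerator and denominator 4 times the quotient is (24*tan(z)/cos(z)^2 - 72*tan(z)/cos(z)^4 + 15/(8*(1 - z)^(7/2)))/(24); at z = 0 this is 5/64.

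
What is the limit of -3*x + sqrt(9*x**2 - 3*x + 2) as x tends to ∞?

-1/2

An ∞ − ∞ form. Rationalising with the conjugate, the difference becomes (-3x + 2) / (√(9*x^2 - 3*x + 2) + 3x).
For large x the denominator behaves like 2·3x, so the quotient tends to -3/6 = -1/2.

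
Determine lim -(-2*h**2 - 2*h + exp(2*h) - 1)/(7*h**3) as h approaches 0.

Direct substitution gives 0/0.
Apply L'Hôpital: lim (-4*h + 2*e^(2*h) - 2)/(-21*h^2), still 0/0.
Apply L'Hôpital: lim (4*e^(2*h) - 4)/(-42*h), still 0/0.
After 3 applications of L'Hôpital's rule the quotient is (8*e^(2*h))/(-42); substituting h = 0 gives -4/21.

-4/21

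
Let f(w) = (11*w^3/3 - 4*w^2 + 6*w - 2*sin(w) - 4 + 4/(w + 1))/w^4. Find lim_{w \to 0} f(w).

4

Substitution gives 0/0 (the numerator vanishes to order 4).
Expand each term to order w^4: the coefficient of w^4 in 4·1/(1 + w) is 4 and in -2·sin(w) is 0.
Lower-order terms cancel with the polynomial part, so the numerator is (4)·w^4 + o(w^4), and the limit is (4)/(1) = 4.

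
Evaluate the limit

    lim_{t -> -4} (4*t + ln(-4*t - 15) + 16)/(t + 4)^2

Direct substitution gives 0/0.
Apply L'Hôpital: lim (4 - 4/(-4*t - 15))/(2*t + 8), still 0/0.
After 2 applications of L'Hôpital's rule the quotient is (-16/(-4*t - 15)^2)/(2); substituting t = -4 gives -8.

-8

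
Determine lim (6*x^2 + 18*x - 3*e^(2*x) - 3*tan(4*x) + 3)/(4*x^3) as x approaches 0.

Substitution gives 0/0; apply L'Hôpital's rule 3 times.
After differentiating numerator and denominator 3 times the quotient is (-24*e^(2*x) - 1152*tan(4*x)^4 - 1536*tan(4*x)^2 - 384)/(24); at x = 0 this is -17.

-17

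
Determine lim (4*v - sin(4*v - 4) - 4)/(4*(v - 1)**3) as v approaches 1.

Direct substitution gives 0/0.
Apply L'Hôpital: lim (4 - 4*cos(4*v - 4))/(12*(v - 1)^2), still 0/0.
Apply L'Hôpital: lim (16*sin(4*v - 4))/(24*v - 24), still 0/0.
After 3 applications of L'Hôpital's rule the quotient is (64*cos(4*v - 4))/(24); substituting v = 1 gives 8/3.

8/3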